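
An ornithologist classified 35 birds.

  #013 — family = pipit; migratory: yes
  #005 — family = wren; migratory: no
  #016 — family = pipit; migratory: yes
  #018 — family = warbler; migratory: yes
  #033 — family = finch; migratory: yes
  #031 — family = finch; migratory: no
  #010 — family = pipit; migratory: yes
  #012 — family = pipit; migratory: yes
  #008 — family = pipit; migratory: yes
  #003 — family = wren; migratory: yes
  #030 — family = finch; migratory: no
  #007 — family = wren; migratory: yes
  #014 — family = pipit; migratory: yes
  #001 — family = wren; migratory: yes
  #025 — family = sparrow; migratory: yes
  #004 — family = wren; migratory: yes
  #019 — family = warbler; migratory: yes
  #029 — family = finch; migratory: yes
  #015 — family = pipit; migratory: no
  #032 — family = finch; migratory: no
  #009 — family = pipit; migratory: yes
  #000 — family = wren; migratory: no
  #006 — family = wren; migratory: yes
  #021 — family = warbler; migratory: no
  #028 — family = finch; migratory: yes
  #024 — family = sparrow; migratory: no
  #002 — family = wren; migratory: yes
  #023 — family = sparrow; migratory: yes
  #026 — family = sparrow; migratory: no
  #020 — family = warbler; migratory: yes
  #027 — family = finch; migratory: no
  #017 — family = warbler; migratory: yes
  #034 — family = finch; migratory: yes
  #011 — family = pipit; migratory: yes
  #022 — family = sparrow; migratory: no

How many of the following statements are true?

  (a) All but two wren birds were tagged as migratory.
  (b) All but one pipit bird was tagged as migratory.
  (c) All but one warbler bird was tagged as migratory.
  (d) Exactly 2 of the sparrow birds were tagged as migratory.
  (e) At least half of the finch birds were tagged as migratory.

5

(a) wren: |A| = 8, |A ∩ B| = 6; needs |A ∖ B| = 2 — true.
(b) pipit: |A| = 9, |A ∩ B| = 8; needs |A ∖ B| = 1 — true.
(c) warbler: |A| = 5, |A ∩ B| = 4; needs |A ∖ B| = 1 — true.
(d) sparrow: |A| = 5, |A ∩ B| = 2; needs |A ∩ B| = 2 — true.
(e) finch: |A| = 8, |A ∩ B| = 4; needs |A ∩ B| ≥ |A ∖ B| — true.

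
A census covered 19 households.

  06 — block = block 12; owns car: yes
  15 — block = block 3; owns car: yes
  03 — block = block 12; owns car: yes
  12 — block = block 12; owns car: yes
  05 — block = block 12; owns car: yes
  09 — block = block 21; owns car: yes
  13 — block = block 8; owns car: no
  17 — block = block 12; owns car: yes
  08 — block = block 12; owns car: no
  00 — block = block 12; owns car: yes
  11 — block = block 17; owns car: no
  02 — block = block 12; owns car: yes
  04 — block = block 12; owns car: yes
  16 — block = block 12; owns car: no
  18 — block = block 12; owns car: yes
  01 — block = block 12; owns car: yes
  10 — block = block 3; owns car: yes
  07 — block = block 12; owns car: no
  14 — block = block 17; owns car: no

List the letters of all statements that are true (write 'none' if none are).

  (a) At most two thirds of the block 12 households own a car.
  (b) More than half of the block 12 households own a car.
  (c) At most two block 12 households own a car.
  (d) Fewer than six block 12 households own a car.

(b)

|A| = 13, |A ∩ B| = 10, |A ∖ B| = 3.
(a) |A ∩ B| / |A| ≤ 2/3: fails.
(b) |A ∩ B| > |A ∖ B|: holds.
(c) |A ∩ B| ≤ 2: fails.
(d) |A ∩ B| < 6: fails.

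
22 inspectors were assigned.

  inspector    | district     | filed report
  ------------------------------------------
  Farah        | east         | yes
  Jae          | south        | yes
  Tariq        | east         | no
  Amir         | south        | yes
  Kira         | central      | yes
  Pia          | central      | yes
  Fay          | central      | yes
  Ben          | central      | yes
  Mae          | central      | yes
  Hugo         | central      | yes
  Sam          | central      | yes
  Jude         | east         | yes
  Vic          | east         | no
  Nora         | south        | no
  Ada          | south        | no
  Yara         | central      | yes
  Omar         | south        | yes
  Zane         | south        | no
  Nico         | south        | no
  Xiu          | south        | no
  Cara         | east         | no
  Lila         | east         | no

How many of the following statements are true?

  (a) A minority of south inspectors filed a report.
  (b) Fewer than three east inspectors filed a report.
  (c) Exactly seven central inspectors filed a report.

(a) south: |A| = 8, |A ∩ B| = 3; needs |A ∩ B| < |A ∖ B| — true.
(b) east: |A| = 6, |A ∩ B| = 2; needs |A ∩ B| < 3 — true.
(c) central: |A| = 8, |A ∩ B| = 8; needs |A ∩ B| = 7 — false.

2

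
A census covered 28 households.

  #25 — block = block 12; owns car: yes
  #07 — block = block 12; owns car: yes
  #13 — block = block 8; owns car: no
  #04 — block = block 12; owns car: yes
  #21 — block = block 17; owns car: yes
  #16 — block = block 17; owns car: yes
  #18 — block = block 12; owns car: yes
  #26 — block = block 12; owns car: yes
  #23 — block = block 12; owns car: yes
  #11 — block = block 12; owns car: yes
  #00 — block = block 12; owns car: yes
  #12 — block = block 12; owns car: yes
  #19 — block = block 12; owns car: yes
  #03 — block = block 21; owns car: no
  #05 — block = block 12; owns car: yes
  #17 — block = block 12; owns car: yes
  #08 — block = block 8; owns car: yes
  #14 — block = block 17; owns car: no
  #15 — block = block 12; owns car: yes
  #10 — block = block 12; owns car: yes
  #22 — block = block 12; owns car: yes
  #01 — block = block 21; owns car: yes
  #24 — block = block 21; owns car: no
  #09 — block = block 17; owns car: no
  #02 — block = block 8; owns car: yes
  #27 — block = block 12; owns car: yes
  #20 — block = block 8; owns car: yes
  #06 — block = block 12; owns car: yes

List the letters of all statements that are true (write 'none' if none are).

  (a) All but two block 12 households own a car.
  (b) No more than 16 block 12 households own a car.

none

|A| = 17, |A ∩ B| = 17, |A ∖ B| = 0.
(a) |A ∖ B| = 2: fails.
(b) |A ∩ B| ≤ 16: fails.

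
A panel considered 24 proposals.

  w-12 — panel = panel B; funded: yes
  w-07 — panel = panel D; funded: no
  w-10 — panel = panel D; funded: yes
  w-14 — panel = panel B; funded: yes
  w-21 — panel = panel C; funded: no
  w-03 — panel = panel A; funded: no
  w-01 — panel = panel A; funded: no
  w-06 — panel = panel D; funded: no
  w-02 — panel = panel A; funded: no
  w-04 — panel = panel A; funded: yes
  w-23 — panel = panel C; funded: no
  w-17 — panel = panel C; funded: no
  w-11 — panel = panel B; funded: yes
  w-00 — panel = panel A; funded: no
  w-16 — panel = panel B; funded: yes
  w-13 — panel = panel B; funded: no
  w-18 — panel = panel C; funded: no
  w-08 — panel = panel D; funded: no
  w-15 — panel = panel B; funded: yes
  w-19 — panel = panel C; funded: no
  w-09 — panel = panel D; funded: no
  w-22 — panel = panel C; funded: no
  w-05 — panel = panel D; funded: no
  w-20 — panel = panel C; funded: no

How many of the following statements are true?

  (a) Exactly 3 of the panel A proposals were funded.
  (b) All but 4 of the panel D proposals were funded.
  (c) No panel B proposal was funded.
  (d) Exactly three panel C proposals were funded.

0

(a) panel A: |A| = 5, |A ∩ B| = 1; needs |A ∩ B| = 3 — false.
(b) panel D: |A| = 6, |A ∩ B| = 1; needs |A ∖ B| = 4 — false.
(c) panel B: |A| = 6, |A ∩ B| = 5; needs A ∩ B = ∅ (|A ∩ B| = 0) — false.
(d) panel C: |A| = 7, |A ∩ B| = 0; needs |A ∩ B| = 3 — false.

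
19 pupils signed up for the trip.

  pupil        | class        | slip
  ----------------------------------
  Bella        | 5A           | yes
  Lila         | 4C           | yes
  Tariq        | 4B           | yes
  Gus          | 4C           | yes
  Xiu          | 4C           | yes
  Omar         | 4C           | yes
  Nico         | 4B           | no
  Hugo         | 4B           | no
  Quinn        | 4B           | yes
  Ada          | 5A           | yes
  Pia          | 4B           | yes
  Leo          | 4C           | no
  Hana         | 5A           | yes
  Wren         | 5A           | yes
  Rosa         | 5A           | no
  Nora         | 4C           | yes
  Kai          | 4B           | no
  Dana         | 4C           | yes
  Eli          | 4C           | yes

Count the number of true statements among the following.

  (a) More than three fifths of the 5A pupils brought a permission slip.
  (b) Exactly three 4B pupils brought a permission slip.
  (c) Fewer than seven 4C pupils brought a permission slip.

2

(a) 5A: |A| = 5, |A ∩ B| = 4; needs |A ∩ B| / |A| > 3/5 — true.
(b) 4B: |A| = 6, |A ∩ B| = 3; needs |A ∩ B| = 3 — true.
(c) 4C: |A| = 8, |A ∩ B| = 7; needs |A ∩ B| < 7 — false.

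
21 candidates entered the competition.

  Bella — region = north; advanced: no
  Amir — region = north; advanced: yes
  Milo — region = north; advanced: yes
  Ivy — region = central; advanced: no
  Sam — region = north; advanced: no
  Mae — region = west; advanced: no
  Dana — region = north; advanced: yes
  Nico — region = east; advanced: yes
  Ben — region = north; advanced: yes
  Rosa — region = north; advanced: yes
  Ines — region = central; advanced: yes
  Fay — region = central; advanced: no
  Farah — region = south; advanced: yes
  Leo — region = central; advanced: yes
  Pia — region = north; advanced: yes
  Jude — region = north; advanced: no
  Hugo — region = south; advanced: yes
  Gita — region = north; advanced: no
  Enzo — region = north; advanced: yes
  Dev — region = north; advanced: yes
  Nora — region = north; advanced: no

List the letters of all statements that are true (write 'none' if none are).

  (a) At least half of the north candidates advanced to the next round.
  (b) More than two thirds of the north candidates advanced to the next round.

(a)

|A| = 13, |A ∩ B| = 8, |A ∖ B| = 5.
(a) |A ∩ B| ≥ |A ∖ B|: holds.
(b) |A ∩ B| / |A| > 2/3: fails.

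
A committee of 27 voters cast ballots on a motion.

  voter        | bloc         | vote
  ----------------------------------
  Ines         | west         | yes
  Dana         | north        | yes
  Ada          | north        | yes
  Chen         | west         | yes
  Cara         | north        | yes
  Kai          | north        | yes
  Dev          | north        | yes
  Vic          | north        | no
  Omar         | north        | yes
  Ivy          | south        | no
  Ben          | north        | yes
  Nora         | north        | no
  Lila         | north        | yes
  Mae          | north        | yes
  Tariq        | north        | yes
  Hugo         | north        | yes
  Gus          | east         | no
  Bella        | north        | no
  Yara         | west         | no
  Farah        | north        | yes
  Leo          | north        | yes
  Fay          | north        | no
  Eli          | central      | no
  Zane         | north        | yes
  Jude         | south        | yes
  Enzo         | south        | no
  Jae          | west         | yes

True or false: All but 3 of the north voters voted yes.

False

'All but 3 of the north voters voted yes' holds iff |A ∖ B| = 3.
|A| = 18, |A ∩ B| = 14, |A ∖ B| = 4.
|A ∖ B| = 4, so the statement is false.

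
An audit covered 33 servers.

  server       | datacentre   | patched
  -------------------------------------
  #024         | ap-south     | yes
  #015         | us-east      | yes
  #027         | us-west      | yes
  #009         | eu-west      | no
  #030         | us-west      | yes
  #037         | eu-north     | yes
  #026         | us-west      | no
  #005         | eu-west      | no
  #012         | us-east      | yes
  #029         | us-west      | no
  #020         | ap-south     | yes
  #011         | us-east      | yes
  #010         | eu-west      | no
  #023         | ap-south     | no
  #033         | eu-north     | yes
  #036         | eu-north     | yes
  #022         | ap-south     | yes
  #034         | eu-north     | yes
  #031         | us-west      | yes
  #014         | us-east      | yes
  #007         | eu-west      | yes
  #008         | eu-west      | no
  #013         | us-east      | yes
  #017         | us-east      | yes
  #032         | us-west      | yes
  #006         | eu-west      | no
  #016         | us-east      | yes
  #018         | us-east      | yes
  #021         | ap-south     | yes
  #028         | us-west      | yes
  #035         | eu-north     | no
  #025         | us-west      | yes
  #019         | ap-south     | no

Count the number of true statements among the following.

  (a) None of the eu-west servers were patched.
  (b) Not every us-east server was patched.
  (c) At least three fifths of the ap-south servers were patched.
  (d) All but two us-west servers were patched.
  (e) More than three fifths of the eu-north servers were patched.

3

(a) eu-west: |A| = 6, |A ∩ B| = 1; needs A ∩ B = ∅ (|A ∩ B| = 0) — false.
(b) us-east: |A| = 8, |A ∩ B| = 8; needs A ⊄ B (|A ∖ B| ≥ 1) — false.
(c) ap-south: |A| = 6, |A ∩ B| = 4; needs |A ∩ B| / |A| ≥ 3/5 — true.
(d) us-west: |A| = 8, |A ∩ B| = 6; needs |A ∖ B| = 2 — true.
(e) eu-north: |A| = 5, |A ∩ B| = 4; needs |A ∩ B| / |A| > 3/5 — true.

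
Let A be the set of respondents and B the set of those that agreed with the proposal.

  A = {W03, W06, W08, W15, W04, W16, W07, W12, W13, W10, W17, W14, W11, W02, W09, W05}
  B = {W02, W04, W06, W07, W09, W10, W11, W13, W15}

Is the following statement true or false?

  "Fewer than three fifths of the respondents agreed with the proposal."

True

The determiner here denotes the relation: |A ∩ B| / |A| < 3/5.
|A| = 16, |A ∩ B| = 9, |A ∖ B| = 7.
|A ∩ B|/|A| = 9/16, so the statement is true.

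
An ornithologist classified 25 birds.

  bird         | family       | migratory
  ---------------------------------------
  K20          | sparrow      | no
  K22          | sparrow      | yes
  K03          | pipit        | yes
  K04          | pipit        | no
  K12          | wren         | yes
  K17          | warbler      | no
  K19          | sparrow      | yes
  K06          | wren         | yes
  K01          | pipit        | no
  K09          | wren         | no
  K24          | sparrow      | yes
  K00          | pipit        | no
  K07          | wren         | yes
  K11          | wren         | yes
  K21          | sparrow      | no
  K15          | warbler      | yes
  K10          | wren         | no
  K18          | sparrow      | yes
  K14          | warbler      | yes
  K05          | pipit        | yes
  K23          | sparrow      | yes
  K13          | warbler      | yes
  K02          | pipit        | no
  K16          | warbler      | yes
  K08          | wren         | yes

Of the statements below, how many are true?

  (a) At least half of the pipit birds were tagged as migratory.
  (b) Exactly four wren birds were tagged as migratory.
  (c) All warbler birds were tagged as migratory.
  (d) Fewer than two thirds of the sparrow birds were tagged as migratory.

0

(a) pipit: |A| = 6, |A ∩ B| = 2; needs |A ∩ B| ≥ |A ∖ B| — false.
(b) wren: |A| = 7, |A ∩ B| = 5; needs |A ∩ B| = 4 — false.
(c) warbler: |A| = 5, |A ∩ B| = 4; needs A ⊆ B, i.e. every element of A is in B (|A ∖ B| = 0) — false.
(d) sparrow: |A| = 7, |A ∩ B| = 5; needs |A ∩ B| / |A| < 2/3 — false.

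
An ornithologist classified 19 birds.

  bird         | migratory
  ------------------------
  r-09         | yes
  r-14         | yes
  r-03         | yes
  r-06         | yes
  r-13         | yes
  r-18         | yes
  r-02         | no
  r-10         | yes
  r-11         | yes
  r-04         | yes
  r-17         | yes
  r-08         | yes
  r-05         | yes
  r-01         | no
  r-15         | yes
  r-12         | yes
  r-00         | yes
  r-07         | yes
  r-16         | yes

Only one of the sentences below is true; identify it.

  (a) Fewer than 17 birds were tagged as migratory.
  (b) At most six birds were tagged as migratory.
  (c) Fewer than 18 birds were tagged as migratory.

(c)

|A| = 19, |A ∩ B| = 17, |A ∖ B| = 2.
(a) requires |A ∩ B| < 17: false.
(b) requires |A ∩ B| ≤ 6: false.
(c) requires |A ∩ B| < 18: true.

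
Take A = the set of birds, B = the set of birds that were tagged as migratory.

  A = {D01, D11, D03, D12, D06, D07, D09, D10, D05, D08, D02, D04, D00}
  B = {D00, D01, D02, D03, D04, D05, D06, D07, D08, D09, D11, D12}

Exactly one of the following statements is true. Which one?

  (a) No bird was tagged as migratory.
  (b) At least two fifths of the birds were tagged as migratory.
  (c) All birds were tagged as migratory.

(b)

|A| = 13, |A ∩ B| = 12, |A ∖ B| = 1.
(a) requires A ∩ B = ∅ (|A ∩ B| = 0): false.
(b) requires |A ∩ B| / |A| ≥ 2/5: true.
(c) requires A ⊆ B, i.e. every element of A is in B (|A ∖ B| = 0): false.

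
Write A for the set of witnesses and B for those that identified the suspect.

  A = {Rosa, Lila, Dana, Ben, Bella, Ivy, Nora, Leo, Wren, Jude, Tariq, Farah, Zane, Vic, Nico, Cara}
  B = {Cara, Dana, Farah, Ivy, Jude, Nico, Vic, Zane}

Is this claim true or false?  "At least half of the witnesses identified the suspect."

True

'At least half of the witnesses identified the suspect' holds iff |A ∩ B| ≥ |A ∖ B|.
|A| = 16, |A ∩ B| = 8, |A ∖ B| = 8.
8 = 8, so the statement is true.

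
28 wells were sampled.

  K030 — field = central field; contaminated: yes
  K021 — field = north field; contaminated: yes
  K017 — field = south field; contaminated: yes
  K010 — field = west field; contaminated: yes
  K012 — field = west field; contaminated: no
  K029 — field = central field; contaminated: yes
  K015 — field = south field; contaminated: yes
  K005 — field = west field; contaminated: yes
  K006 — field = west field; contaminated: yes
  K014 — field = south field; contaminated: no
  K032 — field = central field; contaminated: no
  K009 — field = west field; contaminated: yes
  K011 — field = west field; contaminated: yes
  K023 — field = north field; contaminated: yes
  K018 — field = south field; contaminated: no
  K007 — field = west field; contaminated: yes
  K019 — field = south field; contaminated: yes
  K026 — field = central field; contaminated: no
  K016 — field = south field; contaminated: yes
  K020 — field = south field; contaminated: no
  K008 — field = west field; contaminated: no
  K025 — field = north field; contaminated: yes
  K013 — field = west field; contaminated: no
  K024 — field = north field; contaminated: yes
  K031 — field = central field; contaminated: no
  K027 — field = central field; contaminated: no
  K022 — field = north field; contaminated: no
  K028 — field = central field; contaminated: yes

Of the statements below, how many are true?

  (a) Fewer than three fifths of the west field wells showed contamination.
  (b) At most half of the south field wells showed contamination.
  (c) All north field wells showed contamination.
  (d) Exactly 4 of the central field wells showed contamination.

(a) west field: |A| = 9, |A ∩ B| = 6; needs |A ∩ B| / |A| < 3/5 — false.
(b) south field: |A| = 7, |A ∩ B| = 4; needs |A ∩ B| ≤ |A ∖ B| — false.
(c) north field: |A| = 5, |A ∩ B| = 4; needs A ⊆ B, i.e. every element of A is in B (|A ∖ B| = 0) — false.
(d) central field: |A| = 7, |A ∩ B| = 3; needs |A ∩ B| = 4 — false.

0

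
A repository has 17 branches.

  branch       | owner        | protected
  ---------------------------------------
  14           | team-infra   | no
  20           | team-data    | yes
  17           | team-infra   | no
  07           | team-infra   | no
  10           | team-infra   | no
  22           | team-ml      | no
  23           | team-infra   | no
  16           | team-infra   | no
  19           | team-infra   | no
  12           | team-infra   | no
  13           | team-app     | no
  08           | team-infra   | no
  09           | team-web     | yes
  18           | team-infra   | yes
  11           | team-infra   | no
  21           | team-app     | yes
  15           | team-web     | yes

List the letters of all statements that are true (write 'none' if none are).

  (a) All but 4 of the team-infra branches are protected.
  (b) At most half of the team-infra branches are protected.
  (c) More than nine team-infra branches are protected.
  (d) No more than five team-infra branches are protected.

|A| = 11, |A ∩ B| = 1, |A ∖ B| = 10.
(a) |A ∖ B| = 4: fails.
(b) |A ∩ B| ≤ |A ∖ B|: holds.
(c) |A ∩ B| > 9: fails.
(d) |A ∩ B| ≤ 5: holds.

(b), (d)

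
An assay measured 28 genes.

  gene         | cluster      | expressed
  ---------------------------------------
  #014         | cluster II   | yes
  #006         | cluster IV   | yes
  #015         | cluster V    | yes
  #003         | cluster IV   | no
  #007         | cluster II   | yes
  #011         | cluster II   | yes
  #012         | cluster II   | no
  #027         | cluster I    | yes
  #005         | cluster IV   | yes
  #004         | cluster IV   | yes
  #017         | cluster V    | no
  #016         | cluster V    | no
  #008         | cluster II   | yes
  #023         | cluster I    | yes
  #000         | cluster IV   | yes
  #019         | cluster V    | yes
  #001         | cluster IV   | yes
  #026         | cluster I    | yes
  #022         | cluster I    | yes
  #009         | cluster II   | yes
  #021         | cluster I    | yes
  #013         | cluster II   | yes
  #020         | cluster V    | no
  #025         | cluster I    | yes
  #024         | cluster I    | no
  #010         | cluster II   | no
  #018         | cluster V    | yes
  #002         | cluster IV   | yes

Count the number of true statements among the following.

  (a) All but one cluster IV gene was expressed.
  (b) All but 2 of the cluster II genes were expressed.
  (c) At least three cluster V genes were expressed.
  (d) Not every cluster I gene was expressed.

(a) cluster IV: |A| = 7, |A ∩ B| = 6; needs |A ∖ B| = 1 — true.
(b) cluster II: |A| = 8, |A ∩ B| = 6; needs |A ∖ B| = 2 — true.
(c) cluster V: |A| = 6, |A ∩ B| = 3; needs |A ∩ B| ≥ 3 — true.
(d) cluster I: |A| = 7, |A ∩ B| = 6; needs A ⊄ B (|A ∖ B| ≥ 1) — true.

4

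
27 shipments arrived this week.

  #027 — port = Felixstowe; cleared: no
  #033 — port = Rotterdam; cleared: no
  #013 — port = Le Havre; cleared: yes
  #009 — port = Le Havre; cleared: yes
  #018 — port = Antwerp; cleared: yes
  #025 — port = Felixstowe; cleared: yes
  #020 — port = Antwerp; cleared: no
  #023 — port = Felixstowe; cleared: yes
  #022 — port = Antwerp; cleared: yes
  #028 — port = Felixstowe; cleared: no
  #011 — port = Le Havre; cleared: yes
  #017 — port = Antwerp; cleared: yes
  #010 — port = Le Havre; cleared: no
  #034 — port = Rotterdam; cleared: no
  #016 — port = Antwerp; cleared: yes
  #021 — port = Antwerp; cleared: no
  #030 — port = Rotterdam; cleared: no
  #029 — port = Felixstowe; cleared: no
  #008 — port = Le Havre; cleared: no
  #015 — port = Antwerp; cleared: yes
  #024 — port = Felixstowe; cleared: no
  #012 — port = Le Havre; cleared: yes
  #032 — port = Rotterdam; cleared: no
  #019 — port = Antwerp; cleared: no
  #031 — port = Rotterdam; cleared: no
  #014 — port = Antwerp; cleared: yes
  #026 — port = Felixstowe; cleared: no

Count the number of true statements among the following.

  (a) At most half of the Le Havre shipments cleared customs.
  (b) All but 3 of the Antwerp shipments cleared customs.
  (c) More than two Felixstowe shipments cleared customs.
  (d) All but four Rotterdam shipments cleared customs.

(a) Le Havre: |A| = 6, |A ∩ B| = 4; needs |A ∩ B| ≤ |A ∖ B| — false.
(b) Antwerp: |A| = 9, |A ∩ B| = 6; needs |A ∖ B| = 3 — true.
(c) Felixstowe: |A| = 7, |A ∩ B| = 2; needs |A ∩ B| > 2 — false.
(d) Rotterdam: |A| = 5, |A ∩ B| = 0; needs |A ∖ B| = 4 — false.

1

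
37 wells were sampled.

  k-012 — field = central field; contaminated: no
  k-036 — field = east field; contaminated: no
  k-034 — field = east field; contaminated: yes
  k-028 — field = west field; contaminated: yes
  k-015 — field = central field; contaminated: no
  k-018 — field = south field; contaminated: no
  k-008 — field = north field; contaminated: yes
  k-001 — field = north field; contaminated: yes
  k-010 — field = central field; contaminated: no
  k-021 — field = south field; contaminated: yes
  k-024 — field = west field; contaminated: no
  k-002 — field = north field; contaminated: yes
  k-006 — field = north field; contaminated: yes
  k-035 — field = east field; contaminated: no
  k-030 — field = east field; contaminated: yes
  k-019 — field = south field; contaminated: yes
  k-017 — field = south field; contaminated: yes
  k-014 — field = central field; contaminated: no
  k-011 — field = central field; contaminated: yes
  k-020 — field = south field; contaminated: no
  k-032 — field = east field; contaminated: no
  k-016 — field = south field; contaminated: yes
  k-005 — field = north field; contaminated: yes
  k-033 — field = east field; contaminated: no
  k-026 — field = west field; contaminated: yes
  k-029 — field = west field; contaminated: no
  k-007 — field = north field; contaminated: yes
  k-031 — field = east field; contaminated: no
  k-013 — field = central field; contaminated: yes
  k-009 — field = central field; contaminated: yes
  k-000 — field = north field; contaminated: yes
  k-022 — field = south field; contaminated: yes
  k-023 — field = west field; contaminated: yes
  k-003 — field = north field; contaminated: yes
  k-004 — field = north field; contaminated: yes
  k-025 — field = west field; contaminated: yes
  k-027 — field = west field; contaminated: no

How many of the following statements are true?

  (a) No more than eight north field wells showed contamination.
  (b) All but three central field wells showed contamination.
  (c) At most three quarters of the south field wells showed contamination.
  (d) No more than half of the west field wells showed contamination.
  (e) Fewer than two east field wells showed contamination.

(a) north field: |A| = 9, |A ∩ B| = 9; needs |A ∩ B| ≤ 8 — false.
(b) central field: |A| = 7, |A ∩ B| = 3; needs |A ∖ B| = 3 — false.
(c) south field: |A| = 7, |A ∩ B| = 5; needs |A ∩ B| / |A| ≤ 3/4 — true.
(d) west field: |A| = 7, |A ∩ B| = 4; needs |A ∩ B| ≤ |A ∖ B| — false.
(e) east field: |A| = 7, |A ∩ B| = 2; needs |A ∩ B| < 2 — false.

1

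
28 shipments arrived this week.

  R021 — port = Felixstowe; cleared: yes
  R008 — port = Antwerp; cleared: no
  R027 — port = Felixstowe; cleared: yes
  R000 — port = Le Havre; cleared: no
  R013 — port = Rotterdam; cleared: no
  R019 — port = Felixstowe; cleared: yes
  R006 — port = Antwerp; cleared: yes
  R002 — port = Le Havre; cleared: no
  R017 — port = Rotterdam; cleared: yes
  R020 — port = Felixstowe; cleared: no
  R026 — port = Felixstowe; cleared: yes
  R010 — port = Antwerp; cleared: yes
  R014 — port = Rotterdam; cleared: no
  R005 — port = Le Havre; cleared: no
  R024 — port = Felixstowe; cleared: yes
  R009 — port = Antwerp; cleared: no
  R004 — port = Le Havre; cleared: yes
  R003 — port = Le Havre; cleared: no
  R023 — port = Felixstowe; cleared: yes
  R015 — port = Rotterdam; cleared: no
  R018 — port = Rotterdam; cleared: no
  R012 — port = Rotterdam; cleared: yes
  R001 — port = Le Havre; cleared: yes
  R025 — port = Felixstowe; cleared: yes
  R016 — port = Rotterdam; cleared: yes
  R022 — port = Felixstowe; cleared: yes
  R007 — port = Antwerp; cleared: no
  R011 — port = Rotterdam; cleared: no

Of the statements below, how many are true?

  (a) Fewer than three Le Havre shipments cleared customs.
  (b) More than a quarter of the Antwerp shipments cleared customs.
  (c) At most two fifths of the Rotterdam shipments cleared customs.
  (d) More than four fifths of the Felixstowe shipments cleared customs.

(a) Le Havre: |A| = 6, |A ∩ B| = 2; needs |A ∩ B| < 3 — true.
(b) Antwerp: |A| = 5, |A ∩ B| = 2; needs |A ∩ B| / |A| > 1/4 — true.
(c) Rotterdam: |A| = 8, |A ∩ B| = 3; needs |A ∩ B| / |A| ≤ 2/5 — true.
(d) Felixstowe: |A| = 9, |A ∩ B| = 8; needs |A ∩ B| / |A| > 4/5 — true.

4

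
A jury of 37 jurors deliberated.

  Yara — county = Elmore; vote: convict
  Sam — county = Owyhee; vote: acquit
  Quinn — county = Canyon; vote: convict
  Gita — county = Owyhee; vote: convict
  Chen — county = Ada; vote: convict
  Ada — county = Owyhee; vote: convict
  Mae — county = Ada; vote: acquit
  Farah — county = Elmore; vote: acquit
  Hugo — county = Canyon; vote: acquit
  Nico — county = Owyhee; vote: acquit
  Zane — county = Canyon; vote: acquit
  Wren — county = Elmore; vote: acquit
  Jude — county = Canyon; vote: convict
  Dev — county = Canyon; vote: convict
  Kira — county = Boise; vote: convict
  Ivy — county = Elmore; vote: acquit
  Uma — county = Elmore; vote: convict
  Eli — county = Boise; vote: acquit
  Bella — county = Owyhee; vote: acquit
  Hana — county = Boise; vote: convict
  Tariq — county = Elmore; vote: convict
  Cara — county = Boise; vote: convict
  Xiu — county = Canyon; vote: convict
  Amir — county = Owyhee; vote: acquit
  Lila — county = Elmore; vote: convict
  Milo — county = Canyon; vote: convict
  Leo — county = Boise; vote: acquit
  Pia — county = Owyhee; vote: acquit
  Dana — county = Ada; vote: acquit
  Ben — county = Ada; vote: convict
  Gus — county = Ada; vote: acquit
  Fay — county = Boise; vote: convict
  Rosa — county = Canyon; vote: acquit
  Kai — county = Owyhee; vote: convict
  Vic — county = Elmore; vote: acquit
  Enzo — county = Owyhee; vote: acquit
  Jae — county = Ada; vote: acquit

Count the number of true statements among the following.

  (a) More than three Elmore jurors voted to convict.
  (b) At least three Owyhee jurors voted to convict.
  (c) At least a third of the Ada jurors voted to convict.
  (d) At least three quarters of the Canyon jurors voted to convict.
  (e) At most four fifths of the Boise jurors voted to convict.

(a) Elmore: |A| = 8, |A ∩ B| = 4; needs |A ∩ B| > 3 — true.
(b) Owyhee: |A| = 9, |A ∩ B| = 3; needs |A ∩ B| ≥ 3 — true.
(c) Ada: |A| = 6, |A ∩ B| = 2; needs |A ∩ B| / |A| ≥ 1/3 — true.
(d) Canyon: |A| = 8, |A ∩ B| = 5; needs |A ∩ B| / |A| ≥ 3/4 — false.
(e) Boise: |A| = 6, |A ∩ B| = 4; needs |A ∩ B| / |A| ≤ 4/5 — true.

4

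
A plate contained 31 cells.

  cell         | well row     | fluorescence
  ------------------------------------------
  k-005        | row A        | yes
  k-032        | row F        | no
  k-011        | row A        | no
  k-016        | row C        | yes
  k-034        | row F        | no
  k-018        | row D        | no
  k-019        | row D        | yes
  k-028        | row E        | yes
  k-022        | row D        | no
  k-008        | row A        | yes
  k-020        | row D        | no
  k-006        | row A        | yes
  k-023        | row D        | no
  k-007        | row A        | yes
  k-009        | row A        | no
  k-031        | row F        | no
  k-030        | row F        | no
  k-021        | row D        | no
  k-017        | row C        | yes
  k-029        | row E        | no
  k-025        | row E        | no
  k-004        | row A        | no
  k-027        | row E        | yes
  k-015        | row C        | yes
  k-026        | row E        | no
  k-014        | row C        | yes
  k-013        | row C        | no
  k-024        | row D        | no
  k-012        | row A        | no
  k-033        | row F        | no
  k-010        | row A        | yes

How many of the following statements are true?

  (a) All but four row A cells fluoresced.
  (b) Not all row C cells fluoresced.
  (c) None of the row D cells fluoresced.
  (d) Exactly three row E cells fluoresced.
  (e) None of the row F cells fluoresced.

(a) row A: |A| = 9, |A ∩ B| = 5; needs |A ∖ B| = 4 — true.
(b) row C: |A| = 5, |A ∩ B| = 4; needs A ⊄ B (|A ∖ B| ≥ 1) — true.
(c) row D: |A| = 7, |A ∩ B| = 1; needs A ∩ B = ∅ (|A ∩ B| = 0) — false.
(d) row E: |A| = 5, |A ∩ B| = 2; needs |A ∩ B| = 3 — false.
(e) row F: |A| = 5, |A ∩ B| = 0; needs A ∩ B = ∅ (|A ∩ B| = 0) — true.

3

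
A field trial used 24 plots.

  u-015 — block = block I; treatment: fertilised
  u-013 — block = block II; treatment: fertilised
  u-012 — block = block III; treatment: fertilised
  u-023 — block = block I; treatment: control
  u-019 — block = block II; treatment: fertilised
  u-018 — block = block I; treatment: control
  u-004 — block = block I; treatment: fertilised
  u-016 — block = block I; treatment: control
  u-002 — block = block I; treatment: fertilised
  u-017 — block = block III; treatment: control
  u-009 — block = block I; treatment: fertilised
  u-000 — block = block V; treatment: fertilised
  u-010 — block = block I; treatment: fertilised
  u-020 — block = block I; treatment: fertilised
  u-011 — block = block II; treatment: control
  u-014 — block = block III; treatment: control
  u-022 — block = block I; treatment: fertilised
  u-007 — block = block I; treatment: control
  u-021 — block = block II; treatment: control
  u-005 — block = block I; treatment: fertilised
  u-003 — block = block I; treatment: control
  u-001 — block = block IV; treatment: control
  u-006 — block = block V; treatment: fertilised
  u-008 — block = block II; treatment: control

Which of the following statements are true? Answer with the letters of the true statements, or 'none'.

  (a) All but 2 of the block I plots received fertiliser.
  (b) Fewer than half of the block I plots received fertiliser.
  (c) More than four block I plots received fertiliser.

(c)

|A| = 13, |A ∩ B| = 8, |A ∖ B| = 5.
(a) |A ∖ B| = 2: fails.
(b) |A ∩ B| < |A ∖ B|: fails.
(c) |A ∩ B| > 4: holds.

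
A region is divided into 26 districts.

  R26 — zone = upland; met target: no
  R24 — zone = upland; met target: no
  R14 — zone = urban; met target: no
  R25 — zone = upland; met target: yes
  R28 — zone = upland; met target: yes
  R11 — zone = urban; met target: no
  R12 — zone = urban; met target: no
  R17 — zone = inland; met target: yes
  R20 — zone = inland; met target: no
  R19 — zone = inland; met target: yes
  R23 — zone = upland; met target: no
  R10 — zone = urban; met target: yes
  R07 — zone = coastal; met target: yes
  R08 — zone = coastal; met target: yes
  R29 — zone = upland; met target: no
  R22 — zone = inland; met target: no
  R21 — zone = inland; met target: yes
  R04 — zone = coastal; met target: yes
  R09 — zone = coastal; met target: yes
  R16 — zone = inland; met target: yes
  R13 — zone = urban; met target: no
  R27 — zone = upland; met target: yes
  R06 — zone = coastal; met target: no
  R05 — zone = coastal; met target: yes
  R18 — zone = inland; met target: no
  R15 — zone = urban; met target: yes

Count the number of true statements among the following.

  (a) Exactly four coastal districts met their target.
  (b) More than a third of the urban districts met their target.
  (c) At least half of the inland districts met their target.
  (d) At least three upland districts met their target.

(a) coastal: |A| = 6, |A ∩ B| = 5; needs |A ∩ B| = 4 — false.
(b) urban: |A| = 6, |A ∩ B| = 2; needs |A ∩ B| / |A| > 1/3 — false.
(c) inland: |A| = 7, |A ∩ B| = 4; needs |A ∩ B| ≥ |A ∖ B| — true.
(d) upland: |A| = 7, |A ∩ B| = 3; needs |A ∩ B| ≥ 3 — true.

2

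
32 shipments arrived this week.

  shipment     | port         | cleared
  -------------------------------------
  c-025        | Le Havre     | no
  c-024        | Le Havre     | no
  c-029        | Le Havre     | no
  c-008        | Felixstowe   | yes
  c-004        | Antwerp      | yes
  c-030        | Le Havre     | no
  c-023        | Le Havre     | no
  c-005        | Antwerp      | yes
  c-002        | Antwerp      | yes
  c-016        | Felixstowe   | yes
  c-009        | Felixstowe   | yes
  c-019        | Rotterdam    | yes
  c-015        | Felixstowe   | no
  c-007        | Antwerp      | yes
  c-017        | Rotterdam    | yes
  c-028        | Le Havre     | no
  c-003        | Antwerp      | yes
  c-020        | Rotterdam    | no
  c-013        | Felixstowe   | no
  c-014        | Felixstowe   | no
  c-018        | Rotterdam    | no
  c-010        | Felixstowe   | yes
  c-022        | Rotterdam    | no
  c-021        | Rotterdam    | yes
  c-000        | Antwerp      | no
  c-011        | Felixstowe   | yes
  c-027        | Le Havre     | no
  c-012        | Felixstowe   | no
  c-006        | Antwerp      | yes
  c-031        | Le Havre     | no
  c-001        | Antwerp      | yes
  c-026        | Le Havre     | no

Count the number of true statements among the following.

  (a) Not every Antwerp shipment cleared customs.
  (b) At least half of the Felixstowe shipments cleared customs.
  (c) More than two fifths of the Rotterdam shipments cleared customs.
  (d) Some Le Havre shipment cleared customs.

(a) Antwerp: |A| = 8, |A ∩ B| = 7; needs A ⊄ B (|A ∖ B| ≥ 1) — true.
(b) Felixstowe: |A| = 9, |A ∩ B| = 5; needs |A ∩ B| ≥ |A ∖ B| — true.
(c) Rotterdam: |A| = 6, |A ∩ B| = 3; needs |A ∩ B| / |A| > 2/5 — true.
(d) Le Havre: |A| = 9, |A ∩ B| = 0; needs A ∩ B ≠ ∅ (|A ∩ B| ≥ 1) — false.

3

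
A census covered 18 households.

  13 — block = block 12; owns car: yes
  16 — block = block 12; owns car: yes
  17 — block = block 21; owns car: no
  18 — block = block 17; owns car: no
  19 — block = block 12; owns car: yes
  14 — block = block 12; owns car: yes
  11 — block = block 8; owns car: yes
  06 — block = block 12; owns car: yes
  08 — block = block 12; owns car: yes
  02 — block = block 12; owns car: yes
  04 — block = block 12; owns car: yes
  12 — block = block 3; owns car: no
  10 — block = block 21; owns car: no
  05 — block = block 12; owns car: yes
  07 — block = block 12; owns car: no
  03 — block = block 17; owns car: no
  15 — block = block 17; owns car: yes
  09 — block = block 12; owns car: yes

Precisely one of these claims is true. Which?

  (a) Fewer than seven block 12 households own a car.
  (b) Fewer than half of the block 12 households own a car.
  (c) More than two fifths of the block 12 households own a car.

(c)

|A| = 11, |A ∩ B| = 10, |A ∖ B| = 1.
(a) requires |A ∩ B| < 7: false.
(b) requires |A ∩ B| < |A ∖ B|: false.
(c) requires |A ∩ B| / |A| > 2/5: true.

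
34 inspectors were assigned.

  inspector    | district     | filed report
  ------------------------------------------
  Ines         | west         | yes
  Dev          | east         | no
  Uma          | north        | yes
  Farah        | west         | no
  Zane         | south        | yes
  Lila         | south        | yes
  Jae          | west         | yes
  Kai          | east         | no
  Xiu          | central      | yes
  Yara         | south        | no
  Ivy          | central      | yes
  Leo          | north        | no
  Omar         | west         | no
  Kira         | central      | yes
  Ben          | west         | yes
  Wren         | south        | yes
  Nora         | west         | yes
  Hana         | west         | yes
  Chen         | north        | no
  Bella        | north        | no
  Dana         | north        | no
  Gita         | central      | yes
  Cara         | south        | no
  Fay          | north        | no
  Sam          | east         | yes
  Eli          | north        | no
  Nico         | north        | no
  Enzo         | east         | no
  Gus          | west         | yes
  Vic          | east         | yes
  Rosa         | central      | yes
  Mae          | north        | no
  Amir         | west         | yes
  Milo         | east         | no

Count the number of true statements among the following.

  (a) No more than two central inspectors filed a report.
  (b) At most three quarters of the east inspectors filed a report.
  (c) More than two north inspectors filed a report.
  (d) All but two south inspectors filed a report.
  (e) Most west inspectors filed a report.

3

(a) central: |A| = 5, |A ∩ B| = 5; needs |A ∩ B| ≤ 2 — false.
(b) east: |A| = 6, |A ∩ B| = 2; needs |A ∩ B| / |A| ≤ 3/4 — true.
(c) north: |A| = 9, |A ∩ B| = 1; needs |A ∩ B| > 2 — false.
(d) south: |A| = 5, |A ∩ B| = 3; needs |A ∖ B| = 2 — true.
(e) west: |A| = 9, |A ∩ B| = 7; needs |A ∩ B| > |A ∖ B| — true.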